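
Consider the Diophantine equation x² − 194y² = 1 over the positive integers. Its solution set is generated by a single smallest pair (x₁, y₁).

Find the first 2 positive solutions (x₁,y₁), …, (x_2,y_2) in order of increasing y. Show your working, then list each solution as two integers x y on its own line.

√194 = [13; 1,12,1,26, …], period ℓ=4 (even) → k=3
a_0=13:  p_0=13·1+0=13,  q_0=13·0+1=1
…
a_2=12:  p_2=12·14+13=181,  q_2=12·1+1=13
a_3=1:  p_3=1·181+14=195,  q_3=1·13+1=14
(x₁, y₁) = (195, 14);  195² − 194·14² = 1 ✓
n=2: (195,14)∘(195,14) = (195·195+194·14·14, 195·14+14·195) = (76049,5460)

195 14
76049 5460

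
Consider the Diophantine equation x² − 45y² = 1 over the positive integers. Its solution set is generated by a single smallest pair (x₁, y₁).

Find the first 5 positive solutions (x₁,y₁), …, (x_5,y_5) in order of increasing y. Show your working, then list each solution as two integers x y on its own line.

√45 = [6; 1,2,2,2,1,12, …], period ℓ=6 (even) → k=5
i=0: a=6 ⇒ p=6, q=1
i=1: a=1 ⇒ p=7, q=1
i=2: a=2 ⇒ p=20, q=3
i=3: a=2 ⇒ p=47, q=7
i=4: a=2 ⇒ p=114, q=17
i=5: a=1 ⇒ p=161, q=24
(x₁, y₁) = (161, 24);  161² − 45·24² = 1 ✓
(x_2, y_2) = (161·161 + 45·24·24, 161·24 + 24·161) = (51841, 7728)
(x_3, y_3) = (161·51841 + 45·24·7728, 161·7728 + 24·51841) = (16692641, 2488392)
(x_4, y_4) = (161·16692641 + 45·24·2488392, 161·2488392 + 24·16692641) = (5374978561, 801254496)
(x_5, y_5) = (161·5374978561 + 45·24·801254496, 161·801254496 + 24·5374978561) = (1730726404001, 258001459320)

161 24
51841 7728
16692641 2488392
5374978561 801254496
1730726404001 258001459320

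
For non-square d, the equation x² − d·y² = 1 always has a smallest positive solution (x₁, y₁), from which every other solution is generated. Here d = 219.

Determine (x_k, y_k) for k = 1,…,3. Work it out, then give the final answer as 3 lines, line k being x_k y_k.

74 5
10951 740
1620674 109515

d=219: √d = [14; 1,3,1,28] (ℓ=4, even), read p_3/q_3
i=0: a=14 ⇒ p=14, q=1
…
i=2: a=3 ⇒ p=59, q=4
i=3: a=1 ⇒ p=74, q=5
→ (74, 5).  Check: 74²=5476, 219·5²=5475, difference 1.
n=2: (74,5)∘(74,5) = (74·74+219·5·5, 74·5+5·74) = (10951,740)
n=3: (10951,740)∘(74,5) = (74·10951+219·5·740, 74·740+5·10951) = (1620674,109515)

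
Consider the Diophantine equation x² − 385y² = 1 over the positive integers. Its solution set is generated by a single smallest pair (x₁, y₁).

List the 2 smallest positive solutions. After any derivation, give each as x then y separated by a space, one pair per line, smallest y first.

√385 → a₀=19, period (1,1,1,1,1,…,1,1,38); ℓ=16 even so k=15
a_0=19:  p_0=19·1+0=19,  q_0=19·0+1=1
…
a_2=1:  p_2=1·20+19=39,  q_2=1·1+1=2
a_3=1:  p_3=1·39+20=59,  q_3=1·2+1=3
…
a_5=1:  p_5=1·98+59=157,  q_5=1·5+3=8
…
a_7=1:  p_7=1·569+157=726,  q_7=1·29+8=37
a_8=2:  p_8=2·726+569=2021,  q_8=2·37+29=103
a_9=1:  p_9=1·2021+726=2747,  q_9=1·103+37=140
…
a_13=1:  p_13=1·23271+13009=36280,  q_13=1·1186+663=1849
a_14=1:  p_14=1·36280+23271=59551,  q_14=1·1849+1186=3035
a_15=1:  p_15=1·59551+36280=95831,  q_15=1·3035+1849=4884
→ (95831, 4884).  Check: 95831²=9183580561, 385·4884²=9183580560, difference 1.
(x_2, y_2) = (95831·95831 + 385·4884·4884, 95831·4884 + 4884·95831) = (18367161121, 936077208)

95831 4884
18367161121 936077208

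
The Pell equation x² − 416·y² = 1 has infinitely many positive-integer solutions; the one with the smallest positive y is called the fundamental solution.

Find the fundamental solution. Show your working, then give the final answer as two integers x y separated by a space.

5201 255

[20; 2,1,1,9,1,1,2,40] for √416; ℓ=8 ⇒ convergent index 7
k=0  a_k=20  p_k/q_k = 20/1
k=1  a_k=2  p_k/q_k = 41/2
k=2  a_k=1  p_k/q_k = 61/3
k=3  a_k=1  p_k/q_k = 102/5
k=4  a_k=9  p_k/q_k = 979/48
…
k=6  a_k=1  p_k/q_k = 2060/101
k=7  a_k=2  p_k/q_k = 5201/255
→ (5201, 255).  Check: 5201²=27050401, 416·255²=27050400, difference 1.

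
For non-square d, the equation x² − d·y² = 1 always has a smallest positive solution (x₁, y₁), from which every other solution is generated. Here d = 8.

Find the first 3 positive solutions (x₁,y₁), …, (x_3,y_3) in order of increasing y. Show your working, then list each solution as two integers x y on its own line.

d=8: √d = [2; 1,4] (ℓ=2, even), read p_1/q_1
step 0: (2, 1)  from 2·(1,0) + (0,1)
step 1: (3, 1)  from 1·(2,1) + (1,0)
(x₁, y₁) = (3, 1);  3² − 8·1² = 1 ✓
(x_2, y_2) = (3·3 + 8·1·1, 3·1 + 1·3) = (17, 6)
(x_3, y_3) = (3·17 + 8·1·6, 3·6 + 1·17) = (99, 35)

3 1
17 6
99 35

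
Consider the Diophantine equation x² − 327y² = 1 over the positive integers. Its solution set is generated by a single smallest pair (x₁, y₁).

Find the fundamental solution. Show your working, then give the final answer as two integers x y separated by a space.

[18; 12,36] for √327; ℓ=2 ⇒ convergent index 1
k=0  a_k=18  p_k/q_k = 18/1
k=1  a_k=12  p_k/q_k = 217/12
→ (217, 12).  Check: 217²=47089, 327·12²=47088, difference 1.

217 12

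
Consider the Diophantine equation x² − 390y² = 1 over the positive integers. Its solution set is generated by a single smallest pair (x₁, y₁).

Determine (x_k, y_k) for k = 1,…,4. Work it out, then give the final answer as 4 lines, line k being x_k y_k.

79 4
12481 632
1971919 99852
311550721 15775984

[19; 1,2,1,38] for √390; ℓ=4 ⇒ convergent index 3
a_0=19:  p_0=19·1+0=19,  q_0=19·0+1=1
…
a_2=2:  p_2=2·20+19=59,  q_2=2·1+1=3
a_3=1:  p_3=1·59+20=79,  q_3=1·3+1=4
fundamental: x₁=79, y₁=4  (since 6241 − 390·16 = 1)
n=2: (79,4)∘(79,4) = (79·79+390·4·4, 79·4+4·79) = (12481,632)
n=3: (12481,632)∘(79,4) = (79·12481+390·4·632, 79·632+4·12481) = (1971919,99852)
n=4: (1971919,99852)∘(79,4) = (79·1971919+390·4·99852, 79·99852+4·1971919) = (311550721,15775984)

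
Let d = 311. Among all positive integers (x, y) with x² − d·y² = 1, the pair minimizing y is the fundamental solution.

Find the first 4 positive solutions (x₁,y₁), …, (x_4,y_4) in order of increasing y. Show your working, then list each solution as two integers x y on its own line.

[17; 1,1,1,2,1,…,1,1,34] for √311; ℓ=16 ⇒ convergent index 15
step 0: (17, 1)  from 17·(1,0) + (0,1)
step 1: (18, 1)  from 1·(17,1) + (1,0)
…
step 3: (53, 3)  from 1·(35,2) + (18,1)
…
step 5: (194, 11)  from 1·(141,8) + (53,3)
step 6: (1305, 74)  from 6·(194,11) + (141,8)
step 7: (4109, 233)  from 3·(1305,74) + (194,11)
step 8: (71158, 4035)  from 17·(4109,233) + (1305,74)
…
step 10: (1376656, 78063)  from 6·(217583,12338) + (71158,4035)
step 11: (1594239, 90401)  from 1·(1376656,78063) + (217583,12338)
step 12: (4565134, 258865)  from 2·(1594239,90401) + (1376656,78063)
step 13: (6159373, 349266)  from 1·(4565134,258865) + (1594239,90401)
step 14: (10724507, 608131)  from 1·(6159373,349266) + (4565134,258865)
step 15: (16883880, 957397)  from 1·(10724507,608131) + (6159373,349266)
→ (16883880, 957397).  Check: 16883880²=285065403854400, 311·957397²=285065403854399, difference 1.
(16883880+957397√311)^2 = 570130807708799 + 32329152120720√311
(16883880+957397√311)^3 = 19252040283316857636360 + 1091683049815963029803√311
(16883880+957397√311)^4 = 650098275797375082487964044801 + 36863691222253451430108430560√311

16883880 957397
570130807708799 32329152120720
19252040283316857636360 1091683049815963029803
650098275797375082487964044801 36863691222253451430108430560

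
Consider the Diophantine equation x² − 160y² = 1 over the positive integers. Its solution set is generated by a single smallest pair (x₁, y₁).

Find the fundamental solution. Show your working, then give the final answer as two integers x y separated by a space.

√160 → a₀=12, period (1,1,1,5,1,1,1,24); ℓ=8 even so k=7
i=0: a=12 ⇒ p=12, q=1
…
i=2: a=1 ⇒ p=25, q=2
i=3: a=1 ⇒ p=38, q=3
i=4: a=5 ⇒ p=215, q=17
i=5: a=1 ⇒ p=253, q=20
i=6: a=1 ⇒ p=468, q=37
i=7: a=1 ⇒ p=721, q=57
fundamental: x₁=721, y₁=57  (since 519841 − 160·3249 = 1)

721 57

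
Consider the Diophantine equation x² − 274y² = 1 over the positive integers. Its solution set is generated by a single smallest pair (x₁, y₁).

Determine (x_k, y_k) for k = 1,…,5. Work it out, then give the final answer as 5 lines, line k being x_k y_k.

3959299 239190
31352097142801 1894049455620
248264653730785753699 14998216231173381570
1965907990503261255572251201 118764845051735182903983240
15567235081782895307198186429982499 940451064496965117656884702915950

[16; 1,1,4,4,1,1,32] for √274; ℓ=7 ⇒ convergent index 13
i=0: a=16 ⇒ p=16, q=1
…
i=3: a=4 ⇒ p=149, q=9
…
i=5: a=1 ⇒ p=778, q=47
i=6: a=1 ⇒ p=1407, q=85
i=7: a=32 ⇒ p=45802, q=2767
i=8: a=1 ⇒ p=47209, q=2852
i=9: a=1 ⇒ p=93011, q=5619
…
i=11: a=4 ⇒ p=1770023, q=106931
i=12: a=1 ⇒ p=2189276, q=132259
i=13: a=1 ⇒ p=3959299, q=239190
fundamental: x₁=3959299, y₁=239190  (since 15676048571401 − 274·57211856100 = 1)
(x_2, y_2) = (3959299·3959299 + 274·239190·239190, 3959299·239190 + 239190·3959299) = (31352097142801, 1894049455620)
(x_3, y_3) = (3959299·31352097142801 + 274·239190·1894049455620, 3959299·1894049455620 + 239190·31352097142801) = (248264653730785753699, 14998216231173381570)
(x_4, y_4) = (3959299·248264653730785753699 + 274·239190·14998216231173381570, 3959299·14998216231173381570 + 239190·248264653730785753699) = (1965907990503261255572251201, 118764845051735182903983240)
(x_5, y_5) = (3959299·1965907990503261255572251201 + 274·239190·118764845051735182903983240, 3959299·118764845051735182903983240 + 239190·1965907990503261255572251201) = (15567235081782895307198186429982499, 940451064496965117656884702915950)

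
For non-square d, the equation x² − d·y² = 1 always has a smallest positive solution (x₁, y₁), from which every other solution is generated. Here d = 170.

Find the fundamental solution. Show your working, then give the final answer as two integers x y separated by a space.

d=170: √d = [13; 26] (ℓ=1, odd), read p_1/q_1
a_0=13:  p_0=13·1+0=13,  q_0=13·0+1=1
a_1=26:  p_1=26·13+1=339,  q_1=26·1+0=26
→ (339, 26).  Check: 339²=114921, 170·26²=114920, difference 1.

339 26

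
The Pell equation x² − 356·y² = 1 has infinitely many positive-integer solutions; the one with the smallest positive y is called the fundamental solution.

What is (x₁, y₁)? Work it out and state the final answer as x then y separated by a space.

d=356: √d = [18; 1,6,1,1,2,…,6,1,36] (ℓ=14, even), read p_13/q_13
i=0: a=18 ⇒ p=18, q=1
i=1: a=1 ⇒ p=19, q=1
i=2: a=6 ⇒ p=132, q=7
i=3: a=1 ⇒ p=151, q=8
…
i=5: a=2 ⇒ p=717, q=38
i=6: a=1 ⇒ p=1000, q=53
i=7: a=8 ⇒ p=8717, q=462
i=8: a=1 ⇒ p=9717, q=515
i=9: a=2 ⇒ p=28151, q=1492
i=10: a=1 ⇒ p=37868, q=2007
i=11: a=1 ⇒ p=66019, q=3499
i=12: a=6 ⇒ p=433982, q=23001
i=13: a=1 ⇒ p=500001, q=26500
fundamental: x₁=500001, y₁=26500  (since 250001000001 − 356·702250000 = 1)

500001 26500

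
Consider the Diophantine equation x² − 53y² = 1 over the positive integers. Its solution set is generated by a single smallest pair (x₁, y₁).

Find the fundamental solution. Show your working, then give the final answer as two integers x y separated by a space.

d=53: √d = [7; 3,1,1,3,14] (ℓ=5, odd), read p_9/q_9
k=0  a_k=7  p_k/q_k = 7/1
k=1  a_k=3  p_k/q_k = 22/3
…
k=4  a_k=3  p_k/q_k = 182/25
…
k=8  a_k=1  p_k/q_k = 18557/2549
k=9  a_k=3  p_k/q_k = 66249/9100
fundamental: x₁=66249, y₁=9100  (since 4388930001 − 53·82810000 = 1)

66249 9100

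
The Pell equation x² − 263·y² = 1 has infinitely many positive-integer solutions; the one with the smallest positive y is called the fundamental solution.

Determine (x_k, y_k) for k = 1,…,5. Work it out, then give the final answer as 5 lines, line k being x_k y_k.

d=263: √d = [16; 4,1,1,1,1,15,1,1,1,1,4,32] (ℓ=12, even), read p_11/q_11
i=0: a=16 ⇒ p=16, q=1
i=1: a=4 ⇒ p=65, q=4
i=2: a=1 ⇒ p=81, q=5
i=3: a=1 ⇒ p=146, q=9
i=4: a=1 ⇒ p=227, q=14
…
i=6: a=15 ⇒ p=5822, q=359
…
i=8: a=1 ⇒ p=12017, q=741
…
i=10: a=1 ⇒ p=30229, q=1864
i=11: a=4 ⇒ p=139128, q=8579
→ (139128, 8579).  Check: 139128²=19356600384, 263·8579²=19356600383, difference 1.
(x_2, y_2) = (139128·139128 + 263·8579·8579, 139128·8579 + 8579·139128) = (38713200767, 2387158224)
(x_3, y_3) = (139128·38713200767 + 263·8579·2387158224, 139128·2387158224 + 8579·38713200767) = (10772180392483224, 664241098768765)
(x_4, y_4) = (139128·10772180392483224 + 263·8579·664241098768765, 139128·664241098768765 + 8579·10772180392483224) = (2997423827252098776577, 184829071176614315616)
(x_5, y_5) = (139128·2997423827252098776577 + 263·8579·184829071176614315616, 139128·184829071176614315616 + 8579·2997423827252098776577) = (834051164465087816782726488, 51429798028655751907276931)

139128 8579
38713200767 2387158224
10772180392483224 664241098768765
2997423827252098776577 184829071176614315616
834051164465087816782726488 51429798028655751907276931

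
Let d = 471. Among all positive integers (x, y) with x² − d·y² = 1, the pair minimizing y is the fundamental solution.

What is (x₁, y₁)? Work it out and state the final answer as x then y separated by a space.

7838695 361188

√471 → a₀=21, period (1,2,2,1,3,…,2,1,42); ℓ=14 even so k=13
a_0=21:  p_0=21·1+0=21,  q_0=21·0+1=1
…
a_5=3:  p_5=3·217+152=803,  q_5=3·10+7=37
…
a_10=1:  p_10=1·644804+198665=843469,  q_10=1·29711+9154=38865
…
a_12=2:  p_12=2·2331742+843469=5506953,  q_12=2·107441+38865=253747
a_13=1:  p_13=1·5506953+2331742=7838695,  q_13=1·253747+107441=361188
(x₁, y₁) = (7838695, 361188);  7838695² − 471·361188² = 1 ✓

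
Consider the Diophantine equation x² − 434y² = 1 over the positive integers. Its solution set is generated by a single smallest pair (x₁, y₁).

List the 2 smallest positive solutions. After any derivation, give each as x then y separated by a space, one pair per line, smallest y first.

125 6
31249 1500

d=434: √d = [20; 1,4,1,40] (ℓ=4, even), read p_3/q_3
i=0: a=20 ⇒ p=20, q=1
i=1: a=1 ⇒ p=21, q=1
i=2: a=4 ⇒ p=104, q=5
i=3: a=1 ⇒ p=125, q=6
(x₁, y₁) = (125, 6);  125² − 434·6² = 1 ✓
n=2: (125,6)∘(125,6) = (125·125+434·6·6, 125·6+6·125) = (31249,1500)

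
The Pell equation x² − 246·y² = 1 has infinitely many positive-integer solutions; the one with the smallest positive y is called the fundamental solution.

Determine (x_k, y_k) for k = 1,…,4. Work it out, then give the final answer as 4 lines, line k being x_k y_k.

88805 5662
15772656049 1005627820
2801381440774085 178609557104538
497553357680112580801 31722843436331366360

d=246: √d = [15; 1,2,5,1,14,1,5,2,1,30] (ℓ=10, even), read p_9/q_9
k=0  a_k=15  p_k/q_k = 15/1
k=1  a_k=1  p_k/q_k = 16/1
k=2  a_k=2  p_k/q_k = 47/3
k=3  a_k=5  p_k/q_k = 251/16
…
k=6  a_k=1  p_k/q_k = 4721/301
…
k=8  a_k=2  p_k/q_k = 60777/3875
k=9  a_k=1  p_k/q_k = 88805/5662
(x₁, y₁) = (88805, 5662);  88805² − 246·5662² = 1 ✓
n=2: (88805,5662)∘(88805,5662) = (88805·88805+246·5662·5662, 88805·5662+5662·88805) = (15772656049,1005627820)
n=3: (15772656049,1005627820)∘(88805,5662) = (88805·15772656049+246·5662·1005627820, 88805·1005627820+5662·15772656049) = (2801381440774085,178609557104538)
n=4: (2801381440774085,178609557104538)∘(88805,5662) = (88805·2801381440774085+246·5662·178609557104538, 88805·178609557104538+5662·2801381440774085) = (497553357680112580801,31722843436331366360)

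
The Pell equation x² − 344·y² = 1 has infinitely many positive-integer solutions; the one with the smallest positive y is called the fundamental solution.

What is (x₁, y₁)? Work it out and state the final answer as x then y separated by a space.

10405 561

√344 = [18; 1,1,4,1,3,1,4,1,1,36, …], period ℓ=10 (even) → k=9
step 0: (18, 1)  from 18·(1,0) + (0,1)
step 1: (19, 1)  from 1·(18,1) + (1,0)
step 2: (37, 2)  from 1·(19,1) + (18,1)
step 3: (167, 9)  from 4·(37,2) + (19,1)
step 4: (204, 11)  from 1·(167,9) + (37,2)
…
step 7: (4711, 254)  from 4·(983,53) + (779,42)
step 8: (5694, 307)  from 1·(4711,254) + (983,53)
step 9: (10405, 561)  from 1·(5694,307) + (4711,254)
→ (10405, 561).  Check: 10405²=108264025, 344·561²=108264024, difference 1.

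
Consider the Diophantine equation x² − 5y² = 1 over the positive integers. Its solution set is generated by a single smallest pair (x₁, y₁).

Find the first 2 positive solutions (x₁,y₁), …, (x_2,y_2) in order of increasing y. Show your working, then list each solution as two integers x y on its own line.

√5 → a₀=2, period (4); ℓ=1 odd so k=1
step 0: (2, 1)  from 2·(1,0) + (0,1)
step 1: (9, 4)  from 4·(2,1) + (1,0)
fundamental: x₁=9, y₁=4  (since 81 − 5·16 = 1)
(9+4√5)^2 = 161 + 72√5

9 4
161 72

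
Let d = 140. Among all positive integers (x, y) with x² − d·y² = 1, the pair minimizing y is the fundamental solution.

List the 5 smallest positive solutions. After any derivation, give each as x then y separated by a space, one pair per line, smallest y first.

√140 = [11; 1,4,1,22, …], period ℓ=4 (even) → k=3
k=0  a_k=11  p_k/q_k = 11/1
k=1  a_k=1  p_k/q_k = 12/1
k=2  a_k=4  p_k/q_k = 59/5
k=3  a_k=1  p_k/q_k = 71/6
→ (71, 6).  Check: 71²=5041, 140·6²=5040, difference 1.
n=2: (71,6)∘(71,6) = (71·71+140·6·6, 71·6+6·71) = (10081,852)
n=3: (10081,852)∘(71,6) = (71·10081+140·6·852, 71·852+6·10081) = (1431431,120978)
n=4: (1431431,120978)∘(71,6) = (71·1431431+140·6·120978, 71·120978+6·1431431) = (203253121,17178024)
n=5: (203253121,17178024)∘(71,6) = (71·203253121+140·6·17178024, 71·17178024+6·203253121) = (28860511751,2439158430)

71 6
10081 852
1431431 120978
203253121 17178024
28860511751 2439158430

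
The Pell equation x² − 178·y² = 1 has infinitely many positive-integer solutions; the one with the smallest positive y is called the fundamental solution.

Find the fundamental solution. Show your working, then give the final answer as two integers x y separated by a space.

√178 = [13; 2,1,12,1,2,26, …], period ℓ=6 (even) → k=5
step 0: (13, 1)  from 13·(1,0) + (0,1)
step 1: (27, 2)  from 2·(13,1) + (1,0)
step 2: (40, 3)  from 1·(27,2) + (13,1)
…
step 4: (547, 41)  from 1·(507,38) + (40,3)
step 5: (1601, 120)  from 2·(547,41) + (507,38)
fundamental: x₁=1601, y₁=120  (since 2563201 − 178·14400 = 1)

1601 120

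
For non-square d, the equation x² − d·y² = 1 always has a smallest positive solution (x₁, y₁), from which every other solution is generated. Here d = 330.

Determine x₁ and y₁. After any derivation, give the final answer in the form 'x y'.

d=330: √d = [18; 6,36] (ℓ=2, even), read p_1/q_1
a_0=18:  p_0=18·1+0=18,  q_0=18·0+1=1
a_1=6:  p_1=6·18+1=109,  q_1=6·1+0=6
(x₁, y₁) = (109, 6);  109² − 330·6² = 1 ✓

109 6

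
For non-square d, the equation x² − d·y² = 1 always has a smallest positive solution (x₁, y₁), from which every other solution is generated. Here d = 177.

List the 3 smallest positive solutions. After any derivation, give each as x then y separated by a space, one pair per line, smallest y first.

√177 = [13; 3,3,2,8,2,3,3,26, …], period ℓ=8 (even) → k=7
a_0=13:  p_0=13·1+0=13,  q_0=13·0+1=1
…
a_2=3:  p_2=3·40+13=133,  q_2=3·3+1=10
…
a_6=3:  p_6=3·5468+2581=18985,  q_6=3·411+194=1427
a_7=3:  p_7=3·18985+5468=62423,  q_7=3·1427+411=4692
→ (62423, 4692).  Check: 62423²=3896630929, 177·4692²=3896630928, difference 1.
(x_2, y_2) = (62423·62423 + 177·4692·4692, 62423·4692 + 4692·62423) = (7793261857, 585777432)
(x_3, y_3) = (62423·7793261857 + 177·4692·585777432, 62423·585777432 + 4692·7793261857) = (972957569736599, 73131969270780)

62423 4692
7793261857 585777432
972957569736599 73131969270780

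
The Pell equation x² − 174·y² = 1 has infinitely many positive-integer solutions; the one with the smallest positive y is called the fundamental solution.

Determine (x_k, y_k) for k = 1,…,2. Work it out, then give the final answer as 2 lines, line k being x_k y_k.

1451 110
4210801 319220

[13; 5,4,5,26] for √174; ℓ=4 ⇒ convergent index 3
a_0=13:  p_0=13·1+0=13,  q_0=13·0+1=1
…
a_2=4:  p_2=4·66+13=277,  q_2=4·5+1=21
a_3=5:  p_3=5·277+66=1451,  q_3=5·21+5=110
(x₁, y₁) = (1451, 110);  1451² − 174·110² = 1 ✓
k=2:  x_2 = 1451·1451+174·110·110 = 4210801,  y_2 = 1451·110+110·1451 = 319220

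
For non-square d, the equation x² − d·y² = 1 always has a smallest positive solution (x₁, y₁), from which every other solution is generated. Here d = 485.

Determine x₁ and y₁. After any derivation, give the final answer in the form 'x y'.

969 44

√485 = [22; 44, …], period ℓ=1 (odd) → k=1
a_0=22:  p_0=22·1+0=22,  q_0=22·0+1=1
a_1=44:  p_1=44·22+1=969,  q_1=44·1+0=44
→ (969, 44).  Check: 969²=938961, 485·44²=938960, difference 1.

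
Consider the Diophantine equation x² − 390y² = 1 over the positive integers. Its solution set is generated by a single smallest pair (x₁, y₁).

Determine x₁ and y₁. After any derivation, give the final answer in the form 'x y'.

79 4

√390 = [19; 1,2,1,38, …], period ℓ=4 (even) → k=3
i=0: a=19 ⇒ p=19, q=1
i=1: a=1 ⇒ p=20, q=1
i=2: a=2 ⇒ p=59, q=3
i=3: a=1 ⇒ p=79, q=4
fundamental: x₁=79, y₁=4  (since 6241 − 390·16 = 1)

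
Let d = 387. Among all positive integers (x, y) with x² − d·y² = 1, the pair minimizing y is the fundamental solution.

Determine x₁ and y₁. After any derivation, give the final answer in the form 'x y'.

3482 177

d=387: √d = [19; 1,2,19,2,1,38] (ℓ=6, even), read p_5/q_5
a_0=19:  p_0=19·1+0=19,  q_0=19·0+1=1
…
a_4=2:  p_4=2·1141+59=2341,  q_4=2·58+3=119
a_5=1:  p_5=1·2341+1141=3482,  q_5=1·119+58=177
(x₁, y₁) = (3482, 177);  3482² − 387·177² = 1 ✓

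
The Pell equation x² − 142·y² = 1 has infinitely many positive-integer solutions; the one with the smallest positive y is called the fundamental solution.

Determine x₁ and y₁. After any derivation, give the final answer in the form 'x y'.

143 12

[11; 1,10,1,22] for √142; ℓ=4 ⇒ convergent index 3
step 0: (11, 1)  from 11·(1,0) + (0,1)
…
step 2: (131, 11)  from 10·(12,1) + (11,1)
step 3: (143, 12)  from 1·(131,11) + (12,1)
→ (143, 12).  Check: 143²=20449, 142·12²=20448, difference 1.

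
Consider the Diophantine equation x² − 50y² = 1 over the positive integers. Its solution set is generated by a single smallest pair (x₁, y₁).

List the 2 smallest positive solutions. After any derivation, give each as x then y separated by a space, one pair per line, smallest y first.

99 14
19601 2772

√50 → a₀=7, period (14); ℓ=1 odd so k=1
i=0: a=7 ⇒ p=7, q=1
i=1: a=14 ⇒ p=99, q=14
→ (99, 14).  Check: 99²=9801, 50·14²=9800, difference 1.
(x_2, y_2) = (99·99 + 50·14·14, 99·14 + 14·99) = (19601, 2772)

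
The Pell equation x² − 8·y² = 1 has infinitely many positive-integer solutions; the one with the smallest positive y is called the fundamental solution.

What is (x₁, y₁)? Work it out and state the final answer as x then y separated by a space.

3 1

√8 = [2; 1,4, …], period ℓ=2 (even) → k=1
i=0: a=2 ⇒ p=2, q=1
i=1: a=1 ⇒ p=3, q=1
fundamental: x₁=3, y₁=1  (since 9 − 8·1 = 1)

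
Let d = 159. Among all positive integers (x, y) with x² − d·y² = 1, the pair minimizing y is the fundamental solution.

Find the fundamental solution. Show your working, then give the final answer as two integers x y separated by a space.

√159 → a₀=12, period (1,1,1,1,3,1,1,1,1,24); ℓ=10 even so k=9
a_0=12:  p_0=12·1+0=12,  q_0=12·0+1=1
a_1=1:  p_1=1·12+1=13,  q_1=1·1+0=1
a_2=1:  p_2=1·13+12=25,  q_2=1·1+1=2
a_3=1:  p_3=1·25+13=38,  q_3=1·2+1=3
a_4=1:  p_4=1·38+25=63,  q_4=1·3+2=5
a_5=3:  p_5=3·63+38=227,  q_5=3·5+3=18
…
a_8=1:  p_8=1·517+290=807,  q_8=1·41+23=64
a_9=1:  p_9=1·807+517=1324,  q_9=1·64+41=105
→ (1324, 105).  Check: 1324²=1752976, 159·105²=1752975, difference 1.

1324 105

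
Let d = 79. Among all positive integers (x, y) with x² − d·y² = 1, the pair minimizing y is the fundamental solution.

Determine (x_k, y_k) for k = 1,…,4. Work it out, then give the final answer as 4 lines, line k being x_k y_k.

√79 = [8; 1,7,1,16, …], period ℓ=4 (even) → k=3
step 0: (8, 1)  from 8·(1,0) + (0,1)
step 1: (9, 1)  from 1·(8,1) + (1,0)
step 2: (71, 8)  from 7·(9,1) + (8,1)
step 3: (80, 9)  from 1·(71,8) + (9,1)
→ (80, 9).  Check: 80²=6400, 79·9²=6399, difference 1.
k=2:  x_2 = 80·80+79·9·9 = 12799,  y_2 = 80·9+9·80 = 1440
k=3:  x_3 = 80·12799+79·9·1440 = 2047760,  y_3 = 80·1440+9·12799 = 230391
k=4:  x_4 = 80·2047760+79·9·230391 = 327628801,  y_4 = 80·230391+9·2047760 = 36861120

80 9
12799 1440
2047760 230391
327628801 36861120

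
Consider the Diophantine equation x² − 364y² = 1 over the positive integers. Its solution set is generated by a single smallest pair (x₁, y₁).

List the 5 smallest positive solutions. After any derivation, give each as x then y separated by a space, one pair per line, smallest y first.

√364 = [19; 12,1,2,3,1,8,1,3,2,1,12,38, …], period ℓ=12 (even) → k=11
k=0  a_k=19  p_k/q_k = 19/1
…
k=4  a_k=3  p_k/q_k = 2423/127
k=5  a_k=1  p_k/q_k = 3148/165
k=6  a_k=8  p_k/q_k = 27607/1447
…
k=8  a_k=3  p_k/q_k = 119872/6283
k=9  a_k=2  p_k/q_k = 270499/14178
k=10  a_k=1  p_k/q_k = 390371/20461
k=11  a_k=12  p_k/q_k = 4954951/259710
→ (4954951, 259710).  Check: 4954951²=24551539412401, 364·259710²=24551539412400, difference 1.
(x_2, y_2) = (4954951·4954951 + 364·259710·259710, 4954951·259710 + 259710·4954951) = (49103078824801, 2573700648420)
(x_3, y_3) = (4954951·49103078824801 + 364·259710·2573700648420, 4954951·2573700648420 + 259710·49103078824801) = (486606699052048124551, 25505121203178395130)
(x_4, y_4) = (4954951·486606699052048124551 + 364·259710·25505121203178395130, 4954951·25505121203178395130 + 259710·486606699052048124551) = (4822224700149240710505379201, 252753251621617410554928840)
(x_5, y_5) = (4954951·4822224700149240710505379201 + 364·259710·252753251621617410554928840, 4954951·252753251621617410554928840 + 259710·4822224700149240710505379201) = (47787774200457874208819626306623751, 2504759953751544114971907242978550)

4954951 259710
49103078824801 2573700648420
486606699052048124551 25505121203178395130
4822224700149240710505379201 252753251621617410554928840
47787774200457874208819626306623751 2504759953751544114971907242978550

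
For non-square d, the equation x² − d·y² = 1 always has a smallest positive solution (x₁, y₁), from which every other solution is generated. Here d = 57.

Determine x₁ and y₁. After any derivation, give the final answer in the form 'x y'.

151 20

[7; 1,1,4,1,1,14] for √57; ℓ=6 ⇒ convergent index 5
a_0=7:  p_0=7·1+0=7,  q_0=7·0+1=1
…
a_2=1:  p_2=1·8+7=15,  q_2=1·1+1=2
a_3=4:  p_3=4·15+8=68,  q_3=4·2+1=9
a_4=1:  p_4=1·68+15=83,  q_4=1·9+2=11
a_5=1:  p_5=1·83+68=151,  q_5=1·11+9=20
(x₁, y₁) = (151, 20);  151² − 57·20² = 1 ✓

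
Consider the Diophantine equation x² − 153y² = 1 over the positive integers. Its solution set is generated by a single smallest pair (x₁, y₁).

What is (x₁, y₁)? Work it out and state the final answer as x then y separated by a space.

2177 176

√153 = [12; 2,1,2,2,2,1,2,24, …], period ℓ=8 (even) → k=7
k=0  a_k=12  p_k/q_k = 12/1
k=1  a_k=2  p_k/q_k = 25/2
…
k=3  a_k=2  p_k/q_k = 99/8
k=4  a_k=2  p_k/q_k = 235/19
…
k=6  a_k=1  p_k/q_k = 804/65
k=7  a_k=2  p_k/q_k = 2177/176
→ (2177, 176).  Check: 2177²=4739329, 153·176²=4739328, difference 1.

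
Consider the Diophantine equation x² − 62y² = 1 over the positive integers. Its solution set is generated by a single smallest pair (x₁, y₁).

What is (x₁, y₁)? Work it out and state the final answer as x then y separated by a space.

[7; 1,6,1,14] for √62; ℓ=4 ⇒ convergent index 3
k=0  a_k=7  p_k/q_k = 7/1
…
k=2  a_k=6  p_k/q_k = 55/7
k=3  a_k=1  p_k/q_k = 63/8
fundamental: x₁=63, y₁=8  (since 3969 − 62·64 = 1)

63 8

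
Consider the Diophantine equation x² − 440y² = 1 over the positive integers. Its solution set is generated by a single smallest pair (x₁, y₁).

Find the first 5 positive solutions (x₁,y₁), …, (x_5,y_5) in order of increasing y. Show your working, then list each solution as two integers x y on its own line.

√440 → a₀=20, period (1,40); ℓ=2 even so k=1
a_0=20:  p_0=20·1+0=20,  q_0=20·0+1=1
a_1=1:  p_1=1·20+1=21,  q_1=1·1+0=1
fundamental: x₁=21, y₁=1  (since 441 − 440·1 = 1)
k=2:  x_2 = 21·21+440·1·1 = 881,  y_2 = 21·1+1·21 = 42
k=3:  x_3 = 21·881+440·1·42 = 36981,  y_3 = 21·42+1·881 = 1763
k=4:  x_4 = 21·36981+440·1·1763 = 1552321,  y_4 = 21·1763+1·36981 = 74004
k=5:  x_5 = 21·1552321+440·1·74004 = 65160501,  y_5 = 21·74004+1·1552321 = 3106405

21 1
881 42
36981 1763
1552321 74004
65160501 3106405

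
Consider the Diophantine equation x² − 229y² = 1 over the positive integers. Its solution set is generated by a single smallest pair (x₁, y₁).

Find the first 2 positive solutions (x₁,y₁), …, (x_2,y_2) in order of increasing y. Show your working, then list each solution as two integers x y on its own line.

[15; 7,1,1,7,30] for √229; ℓ=5 ⇒ convergent index 9
step 0: (15, 1)  from 15·(1,0) + (0,1)
…
step 2: (121, 8)  from 1·(106,7) + (15,1)
…
step 4: (1710, 113)  from 7·(227,15) + (121,8)
step 5: (51527, 3405)  from 30·(1710,113) + (227,15)
…
step 7: (413926, 27353)  from 1·(362399,23948) + (51527,3405)
step 8: (776325, 51301)  from 1·(413926,27353) + (362399,23948)
step 9: (5848201, 386460)  from 7·(776325,51301) + (413926,27353)
→ (5848201, 386460).  Check: 5848201²=34201454936401, 229·386460²=34201454936400, difference 1.
n=2: (5848201,386460)∘(5848201,386460) = (5848201·5848201+229·386460·386460, 5848201·386460+386460·5848201) = (68402909872801,4520191516920)

5848201 386460
68402909872801 4520191516920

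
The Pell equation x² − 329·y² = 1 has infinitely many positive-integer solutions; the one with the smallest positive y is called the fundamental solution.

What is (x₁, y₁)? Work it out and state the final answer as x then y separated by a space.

2376415 131016

√329 → a₀=18, period (7,4,2,1,1,4,1,1,2,4,7,36); ℓ=12 even so k=11
i=0: a=18 ⇒ p=18, q=1
i=1: a=7 ⇒ p=127, q=7
…
i=3: a=2 ⇒ p=1179, q=65
i=4: a=1 ⇒ p=1705, q=94
i=5: a=1 ⇒ p=2884, q=159
i=6: a=4 ⇒ p=13241, q=730
i=7: a=1 ⇒ p=16125, q=889
i=8: a=1 ⇒ p=29366, q=1619
i=9: a=2 ⇒ p=74857, q=4127
i=10: a=4 ⇒ p=328794, q=18127
i=11: a=7 ⇒ p=2376415, q=131016
(x₁, y₁) = (2376415, 131016);  2376415² − 329·131016² = 1 ✓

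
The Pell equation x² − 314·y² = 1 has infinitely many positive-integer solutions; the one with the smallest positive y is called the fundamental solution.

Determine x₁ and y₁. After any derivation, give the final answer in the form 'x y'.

392499 22150

d=314: √d = [17; 1,2,1,1,2,1,34] (ℓ=7, odd), read p_13/q_13
i=0: a=17 ⇒ p=17, q=1
i=1: a=1 ⇒ p=18, q=1
…
i=7: a=34 ⇒ p=15381, q=868
…
i=12: a=2 ⇒ p=282617, q=15949
i=13: a=1 ⇒ p=392499, q=22150
(x₁, y₁) = (392499, 22150);  392499² − 314·22150² = 1 ✓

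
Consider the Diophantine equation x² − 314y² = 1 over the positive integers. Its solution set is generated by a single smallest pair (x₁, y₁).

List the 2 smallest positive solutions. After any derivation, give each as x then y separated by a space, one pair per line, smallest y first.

392499 22150
308110930001 17387705700

√314 = [17; 1,2,1,1,2,1,34, …], period ℓ=7 (odd) → k=13
i=0: a=17 ⇒ p=17, q=1
i=1: a=1 ⇒ p=18, q=1
…
i=3: a=1 ⇒ p=71, q=4
…
i=5: a=2 ⇒ p=319, q=18
…
i=9: a=2 ⇒ p=47029, q=2654
i=10: a=1 ⇒ p=62853, q=3547
i=11: a=1 ⇒ p=109882, q=6201
i=12: a=2 ⇒ p=282617, q=15949
i=13: a=1 ⇒ p=392499, q=22150
(x₁, y₁) = (392499, 22150);  392499² − 314·22150² = 1 ✓
n=2: (392499,22150)∘(392499,22150) = (392499·392499+314·22150·22150, 392499·22150+22150·392499) = (308110930001,17387705700)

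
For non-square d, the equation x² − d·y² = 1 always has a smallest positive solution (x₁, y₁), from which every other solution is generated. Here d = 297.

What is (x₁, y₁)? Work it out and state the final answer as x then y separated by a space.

48599 2820

d=297: √d = [17; 4,3,1,1,2,1,1,3,4,34] (ℓ=10, even), read p_9/q_9
step 0: (17, 1)  from 17·(1,0) + (0,1)
…
step 3: (293, 17)  from 1·(224,13) + (69,4)
…
step 5: (1327, 77)  from 2·(517,30) + (293,17)
step 6: (1844, 107)  from 1·(1327,77) + (517,30)
…
step 8: (11357, 659)  from 3·(3171,184) + (1844,107)
step 9: (48599, 2820)  from 4·(11357,659) + (3171,184)
(x₁, y₁) = (48599, 2820);  48599² − 297·2820² = 1 ✓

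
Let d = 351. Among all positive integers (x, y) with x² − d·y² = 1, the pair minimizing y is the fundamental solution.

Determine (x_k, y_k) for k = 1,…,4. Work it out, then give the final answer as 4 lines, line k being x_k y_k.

62425 3332
7793761249 416000200
973051091875225 51937624966668
121485428812828080001 6484412476672499600

√351 = [18; 1,2,1,3,2,2,2,3,1,2,1,36, …], period ℓ=12 (even) → k=11
k=0  a_k=18  p_k/q_k = 18/1
k=1  a_k=1  p_k/q_k = 19/1
…
k=3  a_k=1  p_k/q_k = 75/4
k=4  a_k=3  p_k/q_k = 281/15
…
k=7  a_k=2  p_k/q_k = 3747/200
…
k=10  a_k=2  p_k/q_k = 45882/2449
k=11  a_k=1  p_k/q_k = 62425/3332
fundamental: x₁=62425, y₁=3332  (since 3896880625 − 351·11102224 = 1)
(x_2, y_2) = (62425·62425 + 351·3332·3332, 62425·3332 + 3332·62425) = (7793761249, 416000200)
(x_3, y_3) = (62425·7793761249 + 351·3332·416000200, 62425·416000200 + 3332·7793761249) = (973051091875225, 51937624966668)
(x_4, y_4) = (62425·973051091875225 + 351·3332·51937624966668, 62425·51937624966668 + 3332·973051091875225) = (121485428812828080001, 6484412476672499600)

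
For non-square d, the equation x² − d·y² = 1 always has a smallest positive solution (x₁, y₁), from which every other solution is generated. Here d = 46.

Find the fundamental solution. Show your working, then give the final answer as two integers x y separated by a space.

√46 → a₀=6, period (1,3,1,1,2,6,2,1,1,3,1,12); ℓ=12 even so k=11
k=0  a_k=6  p_k/q_k = 6/1
k=1  a_k=1  p_k/q_k = 7/1
…
k=3  a_k=1  p_k/q_k = 34/5
k=4  a_k=1  p_k/q_k = 61/9
k=5  a_k=2  p_k/q_k = 156/23
k=6  a_k=6  p_k/q_k = 997/147
k=7  a_k=2  p_k/q_k = 2150/317
k=8  a_k=1  p_k/q_k = 3147/464
k=9  a_k=1  p_k/q_k = 5297/781
k=10  a_k=3  p_k/q_k = 19038/2807
k=11  a_k=1  p_k/q_k = 24335/3588
(x₁, y₁) = (24335, 3588);  24335² − 46·3588² = 1 ✓

24335 3588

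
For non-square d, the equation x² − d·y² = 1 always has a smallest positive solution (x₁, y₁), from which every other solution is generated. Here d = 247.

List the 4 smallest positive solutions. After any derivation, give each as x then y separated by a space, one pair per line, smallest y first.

[15; 1,2,1,1,9,1,9,1,1,2,1,30] for √247; ℓ=12 ⇒ convergent index 11
step 0: (15, 1)  from 15·(1,0) + (0,1)
…
step 2: (47, 3)  from 2·(16,1) + (15,1)
…
step 5: (1053, 67)  from 9·(110,7) + (63,4)
step 6: (1163, 74)  from 1·(1053,67) + (110,7)
step 7: (11520, 733)  from 9·(1163,74) + (1053,67)
…
step 10: (61089, 3887)  from 2·(24203,1540) + (12683,807)
step 11: (85292, 5427)  from 1·(61089,3887) + (24203,1540)
(x₁, y₁) = (85292, 5427);  85292² − 247·5427² = 1 ✓
(85292+5427√247)^2 = 14549450527 + 925759368√247
(85292+5427√247)^3 = 2481903468612476 + 157919736025485√247
(85292+5427√247)^4 = 423373021275241155457 + 26938580249245573872√247

85292 5427
14549450527 925759368
2481903468612476 157919736025485
423373021275241155457 26938580249245573872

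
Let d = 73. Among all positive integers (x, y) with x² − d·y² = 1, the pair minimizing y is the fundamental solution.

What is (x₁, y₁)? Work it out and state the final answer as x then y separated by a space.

√73 = [8; 1,1,5,5,1,1,16, …], period ℓ=7 (odd) → k=13
step 0: (8, 1)  from 8·(1,0) + (0,1)
step 1: (9, 1)  from 1·(8,1) + (1,0)
step 2: (17, 2)  from 1·(9,1) + (8,1)
step 3: (94, 11)  from 5·(17,2) + (9,1)
step 4: (487, 57)  from 5·(94,11) + (17,2)
step 5: (581, 68)  from 1·(487,57) + (94,11)
step 6: (1068, 125)  from 1·(581,68) + (487,57)
step 7: (17669, 2068)  from 16·(1068,125) + (581,68)
step 8: (18737, 2193)  from 1·(17669,2068) + (1068,125)
step 9: (36406, 4261)  from 1·(18737,2193) + (17669,2068)
…
step 11: (1040241, 121751)  from 5·(200767,23498) + (36406,4261)
step 12: (1241008, 145249)  from 1·(1040241,121751) + (200767,23498)
step 13: (2281249, 267000)  from 1·(1241008,145249) + (1040241,121751)
→ (2281249, 267000).  Check: 2281249²=5204097000001, 73·267000²=5204097000000, difference 1.

2281249 267000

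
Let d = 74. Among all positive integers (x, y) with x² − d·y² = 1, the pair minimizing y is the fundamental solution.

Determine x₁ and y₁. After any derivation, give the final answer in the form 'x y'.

√74 = [8; 1,1,1,1,16, …], period ℓ=5 (odd) → k=9
step 0: (8, 1)  from 8·(1,0) + (0,1)
step 1: (9, 1)  from 1·(8,1) + (1,0)
step 2: (17, 2)  from 1·(9,1) + (8,1)
step 3: (26, 3)  from 1·(17,2) + (9,1)
…
step 5: (714, 83)  from 16·(43,5) + (26,3)
step 6: (757, 88)  from 1·(714,83) + (43,5)
…
step 8: (2228, 259)  from 1·(1471,171) + (757,88)
step 9: (3699, 430)  from 1·(2228,259) + (1471,171)
(x₁, y₁) = (3699, 430);  3699² − 74·430² = 1 ✓

3699 430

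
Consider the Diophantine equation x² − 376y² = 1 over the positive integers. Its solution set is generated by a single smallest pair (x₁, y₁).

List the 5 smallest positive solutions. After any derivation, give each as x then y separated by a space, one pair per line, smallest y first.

2143295 110532
9187426914049 473805365880
39382732335491159615 2031009343327438668
168817626601983862467148801 8706104341013491514496240
723651950015758622280719887718975 37319499807142991581781109982932

[19; 2,1,1,3,1,…,1,2,38] for √376; ℓ=16 ⇒ convergent index 15
a_0=19:  p_0=19·1+0=19,  q_0=19·0+1=1
…
a_4=3:  p_4=3·97+58=349,  q_4=3·5+3=18
…
a_7=2:  p_7=2·1241+446=2928,  q_7=2·64+23=151
…
a_11=1:  p_11=1·70621+28834=99455,  q_11=1·3642+1487=5129
…
a_14=1:  p_14=1·468441+368986=837427,  q_14=1·24158+19029=43187
a_15=2:  p_15=2·837427+468441=2143295,  q_15=2·43187+24158=110532
→ (2143295, 110532).  Check: 2143295²=4593713457025, 376·110532²=4593713457024, difference 1.
(2143295+110532√376)^2 = 9187426914049 + 473805365880√376
(2143295+110532√376)^3 = 39382732335491159615 + 2031009343327438668√376
(2143295+110532√376)^4 = 168817626601983862467148801 + 8706104341013491514496240√376
(2143295+110532√376)^5 = 723651950015758622280719887718975 + 37319499807142991581781109982932√376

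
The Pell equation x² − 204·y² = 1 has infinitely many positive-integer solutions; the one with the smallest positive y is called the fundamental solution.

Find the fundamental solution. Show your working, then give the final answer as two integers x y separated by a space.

d=204: √d = [14; 3,1,1,6,1,1,3,28] (ℓ=8, even), read p_7/q_7
a_0=14:  p_0=14·1+0=14,  q_0=14·0+1=1
…
a_2=1:  p_2=1·43+14=57,  q_2=1·3+1=4
…
a_4=6:  p_4=6·100+57=657,  q_4=6·7+4=46
a_5=1:  p_5=1·657+100=757,  q_5=1·46+7=53
a_6=1:  p_6=1·757+657=1414,  q_6=1·53+46=99
a_7=3:  p_7=3·1414+757=4999,  q_7=3·99+53=350
fundamental: x₁=4999, y₁=350  (since 24990001 − 204·122500 = 1)

4999 350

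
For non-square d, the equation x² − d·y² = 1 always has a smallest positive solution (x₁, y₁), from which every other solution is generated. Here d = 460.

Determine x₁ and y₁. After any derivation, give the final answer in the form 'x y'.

2535751 118230

d=460: √d = [21; 2,4,3,1,2,10,2,1,3,4,2,42] (ℓ=12, even), read p_11/q_11
i=0: a=21 ⇒ p=21, q=1
i=1: a=2 ⇒ p=43, q=2
i=2: a=4 ⇒ p=193, q=9
i=3: a=3 ⇒ p=622, q=29
…
i=5: a=2 ⇒ p=2252, q=105
i=6: a=10 ⇒ p=23335, q=1088
…
i=8: a=1 ⇒ p=72257, q=3369
i=9: a=3 ⇒ p=265693, q=12388
i=10: a=4 ⇒ p=1135029, q=52921
i=11: a=2 ⇒ p=2535751, q=118230
(x₁, y₁) = (2535751, 118230);  2535751² − 460·118230² = 1 ✓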